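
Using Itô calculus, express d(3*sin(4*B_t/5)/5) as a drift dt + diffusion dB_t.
d(3*sin(4*B_t/5)/5) = (-24*sin(4*B_t/5)/125) dt + (12*cos(4*B_t/5)/25) dB_t

Itô's formula for f(B_t) gives d f(B_t) = f'(B_t) dB_t + (1/2) f''(B_t) dt. Compute derivatives of f(x) = 3*sin(4*x/5)/5:
  f'(x)  = 12*cos(4*x/5)/25
  f''(x) = -48*sin(4*x/5)/125
Substitute x = B_t and multiply the f'' term by 1/2:
  drift     = (1/2) * (-48*sin(4*x/5)/125) evaluated at B_t = -24*sin(4*B_t/5)/125
  diffusion = (12*cos(4*x/5)/25) evaluated at B_t = 12*cos(4*B_t/5)/25
Therefore d(3*sin(4*B_t/5)/5) = (-24*sin(4*B_t/5)/125) dt + (12*cos(4*B_t/5)/25) dB_t.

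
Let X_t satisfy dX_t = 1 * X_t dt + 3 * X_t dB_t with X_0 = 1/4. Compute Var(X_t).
Var(X_t) = (exp(9*t) - 1)*exp(2*t)/16

For GBM dX = mu X dt + sigma X dB with X_0 = x_0, apply Itô to Y = log X: dY = (mu - sigma^2/2) dt + sigma dB, so Y_t = log(x_0) + (mu - sigma^2/2) t + sigma B_t and hence X_t = x_0 * exp((mu - sigma^2/2) t + sigma B_t).
With mu = 1, sigma = 3, x_0 = 1/4, this gives:
  X_t = 1/4 * exp((-7/2) * t + (3) * B_t).
Since sigma*B_t ~ Normal(0, sigma^2 t), E[exp(sigma*B_t)] = exp(sigma^2 t / 2); so E[X_t] = x_0 * exp((mu - sigma^2/2) t) * exp(sigma^2 t / 2) = x_0 * exp(mu t) = exp(t)/4.
Var(X_t) = E[X_t^2] - (E[X_t])^2 = x_0^2 * exp(2 mu t) * (exp(sigma^2 t) - 1) = (exp(9*t) - 1)*exp(2*t)/16.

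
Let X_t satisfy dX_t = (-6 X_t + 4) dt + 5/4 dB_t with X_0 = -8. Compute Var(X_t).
Var(X_t) = 25/192 - 25*exp(-12*t)/192

The variance V(t) = Var(X_t) satisfies V'(t) = 2 a V(t) + c^2 with V(0) = 0 (drift coefficient is linear in X, diffusion is constant). With a = -6, c = 5/4, the solution is
  V(t) = (c^2 / (2 a)) * (exp(2 a t) - 1)
       = ((5/4)^2 / (2*(-6))) * (exp((-12) t) - 1)
       = 25/192 - 25*exp(-12*t)/192.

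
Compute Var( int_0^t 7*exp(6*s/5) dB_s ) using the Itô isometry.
Var = 245*exp(12*t/5)/12 - 245/12

The Itô integral of a deterministic integrand f(s) has mean 0 because each increment f(s) * (B_{s+ds} - B_s) has mean 0. By the Itô isometry:
  Var( int_0^t f(s) dB_s ) = E[ (int_0^t f(s) dB_s)^2 ] = int_0^t f(s)^2 ds.
Here f(s) = 7*exp(6*s/5), so f(s)^2 = 49*exp(12*s/5). Integrate:
  int_0^t (49*exp(12*s/5)) ds = 245*exp(12*t/5)/12 - 245/12.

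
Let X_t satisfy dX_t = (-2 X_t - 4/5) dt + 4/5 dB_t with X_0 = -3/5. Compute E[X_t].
E[X_t] = -2/5 - exp(-2*t)/5

Taking expectations and using E[dB_t] = 0, the mean m(t) = E[X_t] satisfies the ODE m'(t) = a m(t) + b with m(0) = x_0. With a = -2, b = -4/5, x_0 = -3/5, the solution is
  m(t) = x_0 * exp(a t) + (b/a) * (exp(a t) - 1)
       = (-3/5) * exp((-2) t) + ((-4/5)/(-2)) * (exp((-2) t) - 1)
       = -2/5 - exp(-2*t)/5.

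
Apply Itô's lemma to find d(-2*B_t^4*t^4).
d(-2*B_t^4*t^4) = (B_t^2*t^3*(-8*B_t^2 - 12*t)) dt + (-8*B_t^3*t^4) dB_t

Itô's formula for f(t, x): d f(t, B_t) = (f_t + (1/2) f_xx) dt + f_x dB_t. Compute partials of f(t, x) = -2*t^4*x^4:
  f_t(t,x)  = -8*t^3*x^4
  f_x(t,x)  = -8*t^4*x^3
  f_xx(t,x) = -24*t^4*x^2
Assemble drift = f_t + (1/2) f_xx = t^3*x^2*(-12*t - 8*x^2) and diffusion = f_x = -8*t^4*x^3. Substituting x = B_t:
  d(-2*B_t^4*t^4) = (B_t^2*t^3*(-8*B_t^2 - 12*t)) dt + (-8*B_t^3*t^4) dB_t.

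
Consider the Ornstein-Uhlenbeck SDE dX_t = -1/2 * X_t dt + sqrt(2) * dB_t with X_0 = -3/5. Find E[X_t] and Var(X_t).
E[X_t] = -3*exp(-t/2)/5; Var(X_t) = 2 - 2*exp(-t)

The OU SDE dX = -theta X dt + sigma dB admits the integrating factor exp(theta t): d(exp(theta t) X_t) = sigma exp(theta t) dB_t. Integrating from 0 to t:
  X_t = x_0 * exp(-theta t) + sigma * int_0^t exp(-theta (t-s)) dB_s.
The Itô integral has mean 0 and (by the Itô isometry) variance sigma^2 * int_0^t exp(-2 theta (t - s)) ds = sigma^2 * (1 - exp(-2 theta t)) / (2 theta).
With theta = 1/2, sigma = sqrt(2), x_0 = -3/5:
  E[X_t] = -3/5 * exp(-1/2 t) = -3*exp(-t/2)/5
  Var(X_t) = (sqrt(2))^2 * (1 - exp(-2*1/2 t)) / (2 * 1/2) = 2 - 2*exp(-t).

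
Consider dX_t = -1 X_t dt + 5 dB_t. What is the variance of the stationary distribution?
lim Var(X_t) = 25/2

The OU SDE dX = -theta X dt + sigma dB admits the integrating factor exp(theta t): d(exp(theta t) X_t) = sigma exp(theta t) dB_t. Integrating from 0 to t gives X_t = x_0 * exp(-theta t) + sigma * int_0^t exp(-theta (t-s)) dB_s for any initial x_0. The Itô integral has variance (by the Itô isometry) sigma^2 * int_0^t exp(-2 theta (t - s)) ds = sigma^2 * (1 - exp(-2 theta t)) / (2 theta), independent of x_0.
With theta = 1, sigma = 5:
  Var(X_t) = (5)^2 * (1 - exp(-2*1 t)) / (2 * 1) = 25/2 - 25*exp(-2*t)/2.
As t -> infinity, exp(-2*1 t) -> 0, so the stationary variance is sigma^2 / (2 theta) = 25/2.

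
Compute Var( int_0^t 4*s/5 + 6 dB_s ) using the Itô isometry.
Var = 4*t*(4*t^2 + 90*t + 675)/75

The Itô integral of a deterministic integrand f(s) has mean 0 because each increment f(s) * (B_{s+ds} - B_s) has mean 0. By the Itô isometry:
  Var( int_0^t f(s) dB_s ) = E[ (int_0^t f(s) dB_s)^2 ] = int_0^t f(s)^2 ds.
Here f(s) = 4*s/5 + 6, so f(s)^2 = 4*(2*s + 15)^2/25. Integrate:
  int_0^t (4*(2*s + 15)^2/25) ds = 4*t*(4*t^2 + 90*t + 675)/75.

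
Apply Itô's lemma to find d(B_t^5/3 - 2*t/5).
d(B_t^5/3 - 2*t/5) = (10*B_t^3/3 - 2/5) dt + (5*B_t^4/3) dB_t

Itô's formula for f(t, x): d f(t, B_t) = (f_t + (1/2) f_xx) dt + f_x dB_t. Compute partials of f(t, x) = -2*t/5 + x^5/3:
  f_t(t,x)  = -2/5
  f_x(t,x)  = 5*x^4/3
  f_xx(t,x) = 20*x^3/3
Assemble drift = f_t + (1/2) f_xx = 10*x^3/3 - 2/5 and diffusion = f_x = 5*x^4/3. Substituting x = B_t:
  d(B_t^5/3 - 2*t/5) = (10*B_t^3/3 - 2/5) dt + (5*B_t^4/3) dB_t.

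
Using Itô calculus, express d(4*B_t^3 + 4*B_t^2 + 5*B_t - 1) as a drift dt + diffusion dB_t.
d(4*B_t^3 + 4*B_t^2 + 5*B_t - 1) = (12*B_t + 4) dt + (12*B_t^2 + 8*B_t + 5) dB_t

Itô's formula for f(B_t) gives d f(B_t) = f'(B_t) dB_t + (1/2) f''(B_t) dt. Compute derivatives of f(x) = 4*x^3 + 4*x^2 + 5*x - 1:
  f'(x)  = 12*x^2 + 8*x + 5
  f''(x) = 24*x + 8
Substitute x = B_t and multiply the f'' term by 1/2:
  drift     = (1/2) * (24*x + 8) evaluated at B_t = 12*B_t + 4
  diffusion = (12*x^2 + 8*x + 5) evaluated at B_t = 12*B_t^2 + 8*B_t + 5
Therefore d(4*B_t^3 + 4*B_t^2 + 5*B_t - 1) = (12*B_t + 4) dt + (12*B_t^2 + 8*B_t + 5) dB_t.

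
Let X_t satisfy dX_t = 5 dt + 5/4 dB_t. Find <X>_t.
<X>_t = 25*t/16

For an Itô process dX_t = a(t) dt + b(t) dB_t, the quadratic variation is <X>_t = int_0^t b(s)^2 ds (the drift term does not contribute). Here b(s) = 5/4, so
  b(s)^2 = 25/16.
Integrating from 0 to t:
  <X>_t = int_0^t (25/16) ds = 25*t/16.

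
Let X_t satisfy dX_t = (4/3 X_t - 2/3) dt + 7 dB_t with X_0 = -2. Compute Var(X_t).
Var(X_t) = 147*exp(8*t/3)/8 - 147/8

The variance V(t) = Var(X_t) satisfies V'(t) = 2 a V(t) + c^2 with V(0) = 0 (drift coefficient is linear in X, diffusion is constant). With a = 4/3, c = 7, the solution is
  V(t) = (c^2 / (2 a)) * (exp(2 a t) - 1)
       = (7^2 / (2*(4/3))) * (exp((8/3) t) - 1)
       = 147*exp(8*t/3)/8 - 147/8.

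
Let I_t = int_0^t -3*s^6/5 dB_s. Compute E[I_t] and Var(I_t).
E[I_t] = 0; Var(I_t) = 9*t^13/325

The Itô integral of a deterministic integrand f(s) has mean 0 because each increment f(s) * (B_{s+ds} - B_s) has mean 0. By the Itô isometry:
  Var( int_0^t f(s) dB_s ) = E[ (int_0^t f(s) dB_s)^2 ] = int_0^t f(s)^2 ds.
Here f(s) = -3*s^6/5, so f(s)^2 = 9*s^12/25. Integrate:
  int_0^t (9*s^12/25) ds = 9*t^13/325.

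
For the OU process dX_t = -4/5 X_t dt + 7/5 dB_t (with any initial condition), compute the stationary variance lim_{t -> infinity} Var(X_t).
lim Var(X_t) = 49/40

The OU SDE dX = -theta X dt + sigma dB admits the integrating factor exp(theta t): d(exp(theta t) X_t) = sigma exp(theta t) dB_t. Integrating from 0 to t gives X_t = x_0 * exp(-theta t) + sigma * int_0^t exp(-theta (t-s)) dB_s for any initial x_0. The Itô integral has variance (by the Itô isometry) sigma^2 * int_0^t exp(-2 theta (t - s)) ds = sigma^2 * (1 - exp(-2 theta t)) / (2 theta), independent of x_0.
With theta = 4/5, sigma = 7/5:
  Var(X_t) = (7/5)^2 * (1 - exp(-2*4/5 t)) / (2 * 4/5) = 49/40 - 49*exp(-8*t/5)/40.
As t -> infinity, exp(-2*4/5 t) -> 0, so the stationary variance is sigma^2 / (2 theta) = 49/40.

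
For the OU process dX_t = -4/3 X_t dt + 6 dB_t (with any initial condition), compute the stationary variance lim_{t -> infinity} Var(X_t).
lim Var(X_t) = 27/2

The OU SDE dX = -theta X dt + sigma dB admits the integrating factor exp(theta t): d(exp(theta t) X_t) = sigma exp(theta t) dB_t. Integrating from 0 to t gives X_t = x_0 * exp(-theta t) + sigma * int_0^t exp(-theta (t-s)) dB_s for any initial x_0. The Itô integral has variance (by the Itô isometry) sigma^2 * int_0^t exp(-2 theta (t - s)) ds = sigma^2 * (1 - exp(-2 theta t)) / (2 theta), independent of x_0.
With theta = 4/3, sigma = 6:
  Var(X_t) = (6)^2 * (1 - exp(-2*4/3 t)) / (2 * 4/3) = 27/2 - 27*exp(-8*t/3)/2.
As t -> infinity, exp(-2*4/3 t) -> 0, so the stationary variance is sigma^2 / (2 theta) = 27/2.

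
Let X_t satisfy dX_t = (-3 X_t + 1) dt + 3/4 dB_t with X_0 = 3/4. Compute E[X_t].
E[X_t] = 1/3 + 5*exp(-3*t)/12

Taking expectations and using E[dB_t] = 0, the mean m(t) = E[X_t] satisfies the ODE m'(t) = a m(t) + b with m(0) = x_0. With a = -3, b = 1, x_0 = 3/4, the solution is
  m(t) = x_0 * exp(a t) + (b/a) * (exp(a t) - 1)
       = (3/4) * exp((-3) t) + (1/(-3)) * (exp((-3) t) - 1)
       = 1/3 + 5*exp(-3*t)/12.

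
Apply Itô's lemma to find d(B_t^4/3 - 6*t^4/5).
d(B_t^4/3 - 6*t^4/5) = (2*B_t^2 - 24*t^3/5) dt + (4*B_t^3/3) dB_t

Itô's formula for f(t, x): d f(t, B_t) = (f_t + (1/2) f_xx) dt + f_x dB_t. Compute partials of f(t, x) = -6*t^4/5 + x^4/3:
  f_t(t,x)  = -24*t^3/5
  f_x(t,x)  = 4*x^3/3
  f_xx(t,x) = 4*x^2
Assemble drift = f_t + (1/2) f_xx = -24*t^3/5 + 2*x^2 and diffusion = f_x = 4*x^3/3. Substituting x = B_t:
  d(B_t^4/3 - 6*t^4/5) = (2*B_t^2 - 24*t^3/5) dt + (4*B_t^3/3) dB_t.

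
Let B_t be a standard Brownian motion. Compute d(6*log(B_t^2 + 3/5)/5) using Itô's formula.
d(6*log(B_t^2 + 3/5)/5) = (6*(3 - 5*B_t^2)/(5*B_t^2 + 3)^2) dt + (12*B_t/(5*B_t^2 + 3)) dB_t

Itô's formula for f(B_t) gives d f(B_t) = f'(B_t) dB_t + (1/2) f''(B_t) dt. Compute derivatives of f(x) = 6*log(x^2 + 3/5)/5:
  f'(x)  = 12*x/(5*x^2 + 3)
  f''(x) = 12*(3 - 5*x^2)/(5*x^2 + 3)^2
Substitute x = B_t and multiply the f'' term by 1/2:
  drift     = (1/2) * (12*(3 - 5*x^2)/(5*x^2 + 3)^2) evaluated at B_t = 6*(3 - 5*B_t^2)/(5*B_t^2 + 3)^2
  diffusion = (12*x/(5*x^2 + 3)) evaluated at B_t = 12*B_t/(5*B_t^2 + 3)
Therefore d(6*log(B_t^2 + 3/5)/5) = (6*(3 - 5*B_t^2)/(5*B_t^2 + 3)^2) dt + (12*B_t/(5*B_t^2 + 3)) dB_t.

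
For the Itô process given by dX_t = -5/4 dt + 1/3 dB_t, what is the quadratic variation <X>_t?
<X>_t = t/9

For an Itô process dX_t = a(t) dt + b(t) dB_t, the quadratic variation is <X>_t = int_0^t b(s)^2 ds (the drift term does not contribute). Here b(s) = 1/3, so
  b(s)^2 = 1/9.
Integrating from 0 to t:
  <X>_t = int_0^t (1/9) ds = t/9.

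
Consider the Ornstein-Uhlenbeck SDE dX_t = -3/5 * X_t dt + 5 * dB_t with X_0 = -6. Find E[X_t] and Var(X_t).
E[X_t] = -6*exp(-3*t/5); Var(X_t) = 125/6 - 125*exp(-6*t/5)/6

The OU SDE dX = -theta X dt + sigma dB admits the integrating factor exp(theta t): d(exp(theta t) X_t) = sigma exp(theta t) dB_t. Integrating from 0 to t:
  X_t = x_0 * exp(-theta t) + sigma * int_0^t exp(-theta (t-s)) dB_s.
The Itô integral has mean 0 and (by the Itô isometry) variance sigma^2 * int_0^t exp(-2 theta (t - s)) ds = sigma^2 * (1 - exp(-2 theta t)) / (2 theta).
With theta = 3/5, sigma = 5, x_0 = -6:
  E[X_t] = -6 * exp(-3/5 t) = -6*exp(-3*t/5)
  Var(X_t) = (5)^2 * (1 - exp(-2*3/5 t)) / (2 * 3/5) = 125/6 - 125*exp(-6*t/5)/6.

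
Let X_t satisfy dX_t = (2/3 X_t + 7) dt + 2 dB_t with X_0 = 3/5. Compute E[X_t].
E[X_t] = 111*exp(2*t/3)/10 - 21/2

Taking expectations and using E[dB_t] = 0, the mean m(t) = E[X_t] satisfies the ODE m'(t) = a m(t) + b with m(0) = x_0. With a = 2/3, b = 7, x_0 = 3/5, the solution is
  m(t) = x_0 * exp(a t) + (b/a) * (exp(a t) - 1)
       = (3/5) * exp((2/3) t) + (7/(2/3)) * (exp((2/3) t) - 1)
       = 111*exp(2*t/3)/10 - 21/2.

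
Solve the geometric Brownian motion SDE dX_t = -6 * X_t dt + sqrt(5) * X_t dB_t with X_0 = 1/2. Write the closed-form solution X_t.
X_t = 1/2 * exp((-17/2) * t + (sqrt(5)) * B_t)

For GBM dX = mu X dt + sigma X dB with X_0 = x_0, apply Itô to Y = log X: dY = (mu - sigma^2/2) dt + sigma dB, so Y_t = log(x_0) + (mu - sigma^2/2) t + sigma B_t and hence X_t = x_0 * exp((mu - sigma^2/2) t + sigma B_t).
With mu = -6, sigma = sqrt(5), x_0 = 1/2, this gives:
  X_t = 1/2 * exp((-17/2) * t + (sqrt(5)) * B_t).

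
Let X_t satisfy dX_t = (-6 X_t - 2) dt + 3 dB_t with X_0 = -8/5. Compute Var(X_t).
Var(X_t) = 3/4 - 3*exp(-12*t)/4

The variance V(t) = Var(X_t) satisfies V'(t) = 2 a V(t) + c^2 with V(0) = 0 (drift coefficient is linear in X, diffusion is constant). With a = -6, c = 3, the solution is
  V(t) = (c^2 / (2 a)) * (exp(2 a t) - 1)
       = (3^2 / (2*(-6))) * (exp((-12) t) - 1)
       = 3/4 - 3*exp(-12*t)/4.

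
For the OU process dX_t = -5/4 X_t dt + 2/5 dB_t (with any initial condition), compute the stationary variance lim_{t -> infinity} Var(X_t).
lim Var(X_t) = 8/125

The OU SDE dX = -theta X dt + sigma dB admits the integrating factor exp(theta t): d(exp(theta t) X_t) = sigma exp(theta t) dB_t. Integrating from 0 to t gives X_t = x_0 * exp(-theta t) + sigma * int_0^t exp(-theta (t-s)) dB_s for any initial x_0. The Itô integral has variance (by the Itô isometry) sigma^2 * int_0^t exp(-2 theta (t - s)) ds = sigma^2 * (1 - exp(-2 theta t)) / (2 theta), independent of x_0.
With theta = 5/4, sigma = 2/5:
  Var(X_t) = (2/5)^2 * (1 - exp(-2*5/4 t)) / (2 * 5/4) = 8/125 - 8*exp(-5*t/2)/125.
As t -> infinity, exp(-2*5/4 t) -> 0, so the stationary variance is sigma^2 / (2 theta) = 8/125.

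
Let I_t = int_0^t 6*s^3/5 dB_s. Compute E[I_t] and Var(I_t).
E[I_t] = 0; Var(I_t) = 36*t^7/175

The Itô integral of a deterministic integrand f(s) has mean 0 because each increment f(s) * (B_{s+ds} - B_s) has mean 0. By the Itô isometry:
  Var( int_0^t f(s) dB_s ) = E[ (int_0^t f(s) dB_s)^2 ] = int_0^t f(s)^2 ds.
Here f(s) = 6*s^3/5, so f(s)^2 = 36*s^6/25. Integrate:
  int_0^t (36*s^6/25) ds = 36*t^7/175.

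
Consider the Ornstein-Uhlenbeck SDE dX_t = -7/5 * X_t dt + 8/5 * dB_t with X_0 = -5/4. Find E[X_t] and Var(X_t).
E[X_t] = -5*exp(-7*t/5)/4; Var(X_t) = 32/35 - 32*exp(-14*t/5)/35

The OU SDE dX = -theta X dt + sigma dB admits the integrating factor exp(theta t): d(exp(theta t) X_t) = sigma exp(theta t) dB_t. Integrating from 0 to t:
  X_t = x_0 * exp(-theta t) + sigma * int_0^t exp(-theta (t-s)) dB_s.
The Itô integral has mean 0 and (by the Itô isometry) variance sigma^2 * int_0^t exp(-2 theta (t - s)) ds = sigma^2 * (1 - exp(-2 theta t)) / (2 theta).
With theta = 7/5, sigma = 8/5, x_0 = -5/4:
  E[X_t] = -5/4 * exp(-7/5 t) = -5*exp(-7*t/5)/4
  Var(X_t) = (8/5)^2 * (1 - exp(-2*7/5 t)) / (2 * 7/5) = 32/35 - 32*exp(-14*t/5)/35.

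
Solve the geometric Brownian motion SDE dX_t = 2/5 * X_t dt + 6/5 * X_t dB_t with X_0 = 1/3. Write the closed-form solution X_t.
X_t = 1/3 * exp((-8/25) * t + (6/5) * B_t)

For GBM dX = mu X dt + sigma X dB with X_0 = x_0, apply Itô to Y = log X: dY = (mu - sigma^2/2) dt + sigma dB, so Y_t = log(x_0) + (mu - sigma^2/2) t + sigma B_t and hence X_t = x_0 * exp((mu - sigma^2/2) t + sigma B_t).
With mu = 2/5, sigma = 6/5, x_0 = 1/3, this gives:
  X_t = 1/3 * exp((-8/25) * t + (6/5) * B_t).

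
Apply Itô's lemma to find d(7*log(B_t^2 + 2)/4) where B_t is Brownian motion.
d(7*log(B_t^2 + 2)/4) = (7*(2 - B_t^2)/(4*(B_t^2 + 2)^2)) dt + (7*B_t/(2*(B_t^2 + 2))) dB_t

Itô's formula for f(B_t) gives d f(B_t) = f'(B_t) dB_t + (1/2) f''(B_t) dt. Compute derivatives of f(x) = 7*log(x^2 + 2)/4:
  f'(x)  = 7*x/(2*(x^2 + 2))
  f''(x) = 7*(2 - x^2)/(2*(x^2 + 2)^2)
Substitute x = B_t and multiply the f'' term by 1/2:
  drift     = (1/2) * (7*(2 - x^2)/(2*(x^2 + 2)^2)) evaluated at B_t = 7*(2 - B_t^2)/(4*(B_t^2 + 2)^2)
  diffusion = (7*x/(2*(x^2 + 2))) evaluated at B_t = 7*B_t/(2*(B_t^2 + 2))
Therefore d(7*log(B_t^2 + 2)/4) = (7*(2 - B_t^2)/(4*(B_t^2 + 2)^2)) dt + (7*B_t/(2*(B_t^2 + 2))) dB_t.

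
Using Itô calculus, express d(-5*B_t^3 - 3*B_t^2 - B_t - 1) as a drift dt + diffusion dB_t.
d(-5*B_t^3 - 3*B_t^2 - B_t - 1) = (-15*B_t - 3) dt + (-15*B_t^2 - 6*B_t - 1) dB_t

Itô's formula for f(B_t) gives d f(B_t) = f'(B_t) dB_t + (1/2) f''(B_t) dt. Compute derivatives of f(x) = -5*x^3 - 3*x^2 - x - 1:
  f'(x)  = -15*x^2 - 6*x - 1
  f''(x) = -30*x - 6
Substitute x = B_t and multiply the f'' term by 1/2:
  drift     = (1/2) * (-30*x - 6) evaluated at B_t = -15*B_t - 3
  diffusion = (-15*x^2 - 6*x - 1) evaluated at B_t = -15*B_t^2 - 6*B_t - 1
Therefore d(-5*B_t^3 - 3*B_t^2 - B_t - 1) = (-15*B_t - 3) dt + (-15*B_t^2 - 6*B_t - 1) dB_t.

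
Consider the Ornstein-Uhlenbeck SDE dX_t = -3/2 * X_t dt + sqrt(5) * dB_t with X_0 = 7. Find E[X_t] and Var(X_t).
E[X_t] = 7*exp(-3*t/2); Var(X_t) = 5/3 - 5*exp(-3*t)/3

The OU SDE dX = -theta X dt + sigma dB admits the integrating factor exp(theta t): d(exp(theta t) X_t) = sigma exp(theta t) dB_t. Integrating from 0 to t:
  X_t = x_0 * exp(-theta t) + sigma * int_0^t exp(-theta (t-s)) dB_s.
The Itô integral has mean 0 and (by the Itô isometry) variance sigma^2 * int_0^t exp(-2 theta (t - s)) ds = sigma^2 * (1 - exp(-2 theta t)) / (2 theta).
With theta = 3/2, sigma = sqrt(5), x_0 = 7:
  E[X_t] = 7 * exp(-3/2 t) = 7*exp(-3*t/2)
  Var(X_t) = (sqrt(5))^2 * (1 - exp(-2*3/2 t)) / (2 * 3/2) = 5/3 - 5*exp(-3*t)/3.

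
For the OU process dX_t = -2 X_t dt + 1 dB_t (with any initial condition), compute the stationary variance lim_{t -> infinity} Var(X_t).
lim Var(X_t) = 1/4

The OU SDE dX = -theta X dt + sigma dB admits the integrating factor exp(theta t): d(exp(theta t) X_t) = sigma exp(theta t) dB_t. Integrating from 0 to t gives X_t = x_0 * exp(-theta t) + sigma * int_0^t exp(-theta (t-s)) dB_s for any initial x_0. The Itô integral has variance (by the Itô isometry) sigma^2 * int_0^t exp(-2 theta (t - s)) ds = sigma^2 * (1 - exp(-2 theta t)) / (2 theta), independent of x_0.
With theta = 2, sigma = 1:
  Var(X_t) = (1)^2 * (1 - exp(-2*2 t)) / (2 * 2) = 1/4 - exp(-4*t)/4.
As t -> infinity, exp(-2*2 t) -> 0, so the stationary variance is sigma^2 / (2 theta) = 1/4.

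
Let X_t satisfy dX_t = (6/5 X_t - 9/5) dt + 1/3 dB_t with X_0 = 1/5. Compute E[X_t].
E[X_t] = 3/2 - 13*exp(6*t/5)/10

Taking expectations and using E[dB_t] = 0, the mean m(t) = E[X_t] satisfies the ODE m'(t) = a m(t) + b with m(0) = x_0. With a = 6/5, b = -9/5, x_0 = 1/5, the solution is
  m(t) = x_0 * exp(a t) + (b/a) * (exp(a t) - 1)
       = (1/5) * exp((6/5) t) + ((-9/5)/(6/5)) * (exp((6/5) t) - 1)
       = 3/2 - 13*exp(6*t/5)/10.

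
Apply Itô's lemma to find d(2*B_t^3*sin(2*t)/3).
d(2*B_t^3*sin(2*t)/3) = (2*B_t*(2*B_t^2*cos(2*t)/3 + sin(2*t))) dt + (2*B_t^2*sin(2*t)) dB_t

Itô's formula for f(t, x): d f(t, B_t) = (f_t + (1/2) f_xx) dt + f_x dB_t. Compute partials of f(t, x) = 2*x^3*sin(2*t)/3:
  f_t(t,x)  = 4*x^3*cos(2*t)/3
  f_x(t,x)  = 2*x^2*sin(2*t)
  f_xx(t,x) = 4*x*sin(2*t)
Assemble drift = f_t + (1/2) f_xx = 2*x*(2*x^2*cos(2*t)/3 + sin(2*t)) and diffusion = f_x = 2*x^2*sin(2*t). Substituting x = B_t:
  d(2*B_t^3*sin(2*t)/3) = (2*B_t*(2*B_t^2*cos(2*t)/3 + sin(2*t))) dt + (2*B_t^2*sin(2*t)) dB_t.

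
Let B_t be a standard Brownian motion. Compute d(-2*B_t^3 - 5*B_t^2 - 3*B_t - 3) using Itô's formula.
d(-2*B_t^3 - 5*B_t^2 - 3*B_t - 3) = (-6*B_t - 5) dt + (-6*B_t^2 - 10*B_t - 3) dB_t

Itô's formula for f(B_t) gives d f(B_t) = f'(B_t) dB_t + (1/2) f''(B_t) dt. Compute derivatives of f(x) = -2*x^3 - 5*x^2 - 3*x - 3:
  f'(x)  = -6*x^2 - 10*x - 3
  f''(x) = -12*x - 10
Substitute x = B_t and multiply the f'' term by 1/2:
  drift     = (1/2) * (-12*x - 10) evaluated at B_t = -6*B_t - 5
  diffusion = (-6*x^2 - 10*x - 3) evaluated at B_t = -6*B_t^2 - 10*B_t - 3
Therefore d(-2*B_t^3 - 5*B_t^2 - 3*B_t - 3) = (-6*B_t - 5) dt + (-6*B_t^2 - 10*B_t - 3) dB_t.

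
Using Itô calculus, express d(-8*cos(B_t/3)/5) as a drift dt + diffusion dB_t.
d(-8*cos(B_t/3)/5) = (4*cos(B_t/3)/45) dt + (8*sin(B_t/3)/15) dB_t

Itô's formula for f(B_t) gives d f(B_t) = f'(B_t) dB_t + (1/2) f''(B_t) dt. Compute derivatives of f(x) = -8*cos(x/3)/5:
  f'(x)  = 8*sin(x/3)/15
  f''(x) = 8*cos(x/3)/45
Substitute x = B_t and multiply the f'' term by 1/2:
  drift     = (1/2) * (8*cos(x/3)/45) evaluated at B_t = 4*cos(B_t/3)/45
  diffusion = (8*sin(x/3)/15) evaluated at B_t = 8*sin(B_t/3)/15
Therefore d(-8*cos(B_t/3)/5) = (4*cos(B_t/3)/45) dt + (8*sin(B_t/3)/15) dB_t.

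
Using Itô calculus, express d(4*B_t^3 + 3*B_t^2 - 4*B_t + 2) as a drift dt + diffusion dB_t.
d(4*B_t^3 + 3*B_t^2 - 4*B_t + 2) = (12*B_t + 3) dt + (12*B_t^2 + 6*B_t - 4) dB_t

Itô's formula for f(B_t) gives d f(B_t) = f'(B_t) dB_t + (1/2) f''(B_t) dt. Compute derivatives of f(x) = 4*x^3 + 3*x^2 - 4*x + 2:
  f'(x)  = 12*x^2 + 6*x - 4
  f''(x) = 24*x + 6
Substitute x = B_t and multiply the f'' term by 1/2:
  drift     = (1/2) * (24*x + 6) evaluated at B_t = 12*B_t + 3
  diffusion = (12*x^2 + 6*x - 4) evaluated at B_t = 12*B_t^2 + 6*B_t - 4
Therefore d(4*B_t^3 + 3*B_t^2 - 4*B_t + 2) = (12*B_t + 3) dt + (12*B_t^2 + 6*B_t - 4) dB_t.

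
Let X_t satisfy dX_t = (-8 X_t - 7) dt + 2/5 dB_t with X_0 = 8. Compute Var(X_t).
Var(X_t) = 1/100 - exp(-16*t)/100

The variance V(t) = Var(X_t) satisfies V'(t) = 2 a V(t) + c^2 with V(0) = 0 (drift coefficient is linear in X, diffusion is constant). With a = -8, c = 2/5, the solution is
  V(t) = (c^2 / (2 a)) * (exp(2 a t) - 1)
       = ((2/5)^2 / (2*(-8))) * (exp((-16) t) - 1)
       = 1/100 - exp(-16*t)/100.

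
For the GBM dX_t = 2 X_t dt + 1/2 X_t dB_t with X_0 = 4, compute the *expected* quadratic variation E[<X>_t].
E[<X>_t] = 16*exp(17*t/4)/17 - 16/17

<X>_t = int_0^t ((1/2) * X_s)^2 ds. Taking expectation inside the integral: E[<X>_t] = (1/2)^2 * int_0^t E[X_s^2] ds. For GBM, E[X_s^2] = x_0^2 * exp((2 mu + sigma^2) s). Integrating:
  E[<X>_t] = (1/2)^2 * 4^2 * (exp((2*2 + (1/2)^2) t) - 1) / (2*2 + (1/2)^2)
           = (1/2)^2 * 4^2 * (exp((17/4) t) - 1) / (17/4) = 16*exp(17*t/4)/17 - 16/17.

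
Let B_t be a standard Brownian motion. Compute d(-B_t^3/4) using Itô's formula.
d(-B_t^3/4) = (-3*B_t/4) dt + (-3*B_t^2/4) dB_t

Itô's formula for f(B_t) gives d f(B_t) = f'(B_t) dB_t + (1/2) f''(B_t) dt. Compute derivatives of f(x) = -x^3/4:
  f'(x)  = -3*x^2/4
  f''(x) = -3*x/2
Substitute x = B_t and multiply the f'' term by 1/2:
  drift     = (1/2) * (-3*x/2) evaluated at B_t = -3*B_t/4
  diffusion = (-3*x^2/4) evaluated at B_t = -3*B_t^2/4
Therefore d(-B_t^3/4) = (-3*B_t/4) dt + (-3*B_t^2/4) dB_t.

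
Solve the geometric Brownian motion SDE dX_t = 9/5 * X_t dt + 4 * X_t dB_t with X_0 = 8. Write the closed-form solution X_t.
X_t = 8 * exp((-31/5) * t + (4) * B_t)

For GBM dX = mu X dt + sigma X dB with X_0 = x_0, apply Itô to Y = log X: dY = (mu - sigma^2/2) dt + sigma dB, so Y_t = log(x_0) + (mu - sigma^2/2) t + sigma B_t and hence X_t = x_0 * exp((mu - sigma^2/2) t + sigma B_t).
With mu = 9/5, sigma = 4, x_0 = 8, this gives:
  X_t = 8 * exp((-31/5) * t + (4) * B_t).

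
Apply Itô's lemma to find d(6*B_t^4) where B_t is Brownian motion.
d(6*B_t^4) = (36*B_t^2) dt + (24*B_t^3) dB_t

Itô's formula for f(B_t) gives d f(B_t) = f'(B_t) dB_t + (1/2) f''(B_t) dt. Compute derivatives of f(x) = 6*x^4:
  f'(x)  = 24*x^3
  f''(x) = 72*x^2
Substitute x = B_t and multiply the f'' term by 1/2:
  drift     = (1/2) * (72*x^2) evaluated at B_t = 36*B_t^2
  diffusion = (24*x^3) evaluated at B_t = 24*B_t^3
Therefore d(6*B_t^4) = (36*B_t^2) dt + (24*B_t^3) dB_t.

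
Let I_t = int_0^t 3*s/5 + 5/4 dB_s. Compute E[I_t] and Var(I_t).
E[I_t] = 0; Var(I_t) = t*(48*t^2 + 300*t + 625)/400

The Itô integral of a deterministic integrand f(s) has mean 0 because each increment f(s) * (B_{s+ds} - B_s) has mean 0. By the Itô isometry:
  Var( int_0^t f(s) dB_s ) = E[ (int_0^t f(s) dB_s)^2 ] = int_0^t f(s)^2 ds.
Here f(s) = 3*s/5 + 5/4, so f(s)^2 = (12*s + 25)^2/400. Integrate:
  int_0^t ((12*s + 25)^2/400) ds = t*(48*t^2 + 300*t + 625)/400.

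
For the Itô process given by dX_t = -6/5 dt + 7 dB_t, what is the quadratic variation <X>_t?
<X>_t = 49*t

For an Itô process dX_t = a(t) dt + b(t) dB_t, the quadratic variation is <X>_t = int_0^t b(s)^2 ds (the drift term does not contribute). Here b(s) = 7, so
  b(s)^2 = 49.
Integrating from 0 to t:
  <X>_t = int_0^t (49) ds = 49*t.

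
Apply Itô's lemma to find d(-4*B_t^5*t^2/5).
d(-4*B_t^5*t^2/5) = (8*B_t^3*t*(-B_t^2 - 5*t)/5) dt + (-4*B_t^4*t^2) dB_t

Itô's formula for f(t, x): d f(t, B_t) = (f_t + (1/2) f_xx) dt + f_x dB_t. Compute partials of f(t, x) = -4*t^2*x^5/5:
  f_t(t,x)  = -8*t*x^5/5
  f_x(t,x)  = -4*t^2*x^4
  f_xx(t,x) = -16*t^2*x^3
Assemble drift = f_t + (1/2) f_xx = 8*t*x^3*(-5*t - x^2)/5 and diffusion = f_x = -4*t^2*x^4. Substituting x = B_t:
  d(-4*B_t^5*t^2/5) = (8*B_t^3*t*(-B_t^2 - 5*t)/5) dt + (-4*B_t^4*t^2) dB_t.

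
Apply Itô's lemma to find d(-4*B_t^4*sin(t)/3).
d(-4*B_t^4*sin(t)/3) = (-4*B_t^2*(B_t^2*cos(t) + 6*sin(t))/3) dt + (-16*B_t^3*sin(t)/3) dB_t

Itô's formula for f(t, x): d f(t, B_t) = (f_t + (1/2) f_xx) dt + f_x dB_t. Compute partials of f(t, x) = -4*x^4*sin(t)/3:
  f_t(t,x)  = -4*x^4*cos(t)/3
  f_x(t,x)  = -16*x^3*sin(t)/3
  f_xx(t,x) = -16*x^2*sin(t)
Assemble drift = f_t + (1/2) f_xx = -4*x^2*(x^2*cos(t) + 6*sin(t))/3 and diffusion = f_x = -16*x^3*sin(t)/3. Substituting x = B_t:
  d(-4*B_t^4*sin(t)/3) = (-4*B_t^2*(B_t^2*cos(t) + 6*sin(t))/3) dt + (-16*B_t^3*sin(t)/3) dB_t.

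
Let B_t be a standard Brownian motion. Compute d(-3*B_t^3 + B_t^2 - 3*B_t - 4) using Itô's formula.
d(-3*B_t^3 + B_t^2 - 3*B_t - 4) = (1 - 9*B_t) dt + (-9*B_t^2 + 2*B_t - 3) dB_t

Itô's formula for f(B_t) gives d f(B_t) = f'(B_t) dB_t + (1/2) f''(B_t) dt. Compute derivatives of f(x) = -3*x^3 + x^2 - 3*x - 4:
  f'(x)  = -9*x^2 + 2*x - 3
  f''(x) = 2 - 18*x
Substitute x = B_t and multiply the f'' term by 1/2:
  drift     = (1/2) * (2 - 18*x) evaluated at B_t = 1 - 9*B_t
  diffusion = (-9*x^2 + 2*x - 3) evaluated at B_t = -9*B_t^2 + 2*B_t - 3
Therefore d(-3*B_t^3 + B_t^2 - 3*B_t - 4) = (1 - 9*B_t) dt + (-9*B_t^2 + 2*B_t - 3) dB_t.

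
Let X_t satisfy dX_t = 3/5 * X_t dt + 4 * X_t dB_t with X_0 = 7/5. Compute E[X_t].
E[X_t] = 7*exp(3*t/5)/5

For GBM dX = mu X dt + sigma X dB with X_0 = x_0, apply Itô to Y = log X: dY = (mu - sigma^2/2) dt + sigma dB, so Y_t = log(x_0) + (mu - sigma^2/2) t + sigma B_t and hence X_t = x_0 * exp((mu - sigma^2/2) t + sigma B_t).
With mu = 3/5, sigma = 4, x_0 = 7/5, this gives:
  X_t = 7/5 * exp((-37/5) * t + (4) * B_t).
Since sigma*B_t ~ Normal(0, sigma^2 t), E[exp(sigma*B_t)] = exp(sigma^2 t / 2); so E[X_t] = x_0 * exp((mu - sigma^2/2) t) * exp(sigma^2 t / 2) = x_0 * exp(mu t) = 7*exp(3*t/5)/5.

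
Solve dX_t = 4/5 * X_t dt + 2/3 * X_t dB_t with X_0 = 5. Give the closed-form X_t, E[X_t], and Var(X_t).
X_t = 5 * exp((26/45) t + (2/3) B_t); E[X_t] = 5*exp(4*t/5); Var(X_t) = 25*(exp(4*t/9) - 1)*exp(8*t/5)

For GBM dX = mu X dt + sigma X dB with X_0 = x_0, apply Itô to Y = log X: dY = (mu - sigma^2/2) dt + sigma dB, so Y_t = log(x_0) + (mu - sigma^2/2) t + sigma B_t and hence X_t = x_0 * exp((mu - sigma^2/2) t + sigma B_t).
With mu = 4/5, sigma = 2/3, x_0 = 5, this gives:
  X_t = 5 * exp((26/45) * t + (2/3) * B_t).
Since sigma*B_t ~ Normal(0, sigma^2 t), E[exp(sigma*B_t)] = exp(sigma^2 t / 2); so E[X_t] = x_0 * exp((mu - sigma^2/2) t) * exp(sigma^2 t / 2) = x_0 * exp(mu t) = 5*exp(4*t/5).
Var(X_t) = E[X_t^2] - (E[X_t])^2 = x_0^2 * exp(2 mu t) * (exp(sigma^2 t) - 1) = 25*(exp(4*t/9) - 1)*exp(8*t/5).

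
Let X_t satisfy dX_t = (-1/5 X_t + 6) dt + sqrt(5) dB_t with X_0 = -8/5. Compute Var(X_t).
Var(X_t) = 25/2 - 25*exp(-2*t/5)/2

The variance V(t) = Var(X_t) satisfies V'(t) = 2 a V(t) + c^2 with V(0) = 0 (drift coefficient is linear in X, diffusion is constant). With a = -1/5, c = sqrt(5), the solution is
  V(t) = (c^2 / (2 a)) * (exp(2 a t) - 1)
       = (sqrt(5)^2 / (2*(-1/5))) * (exp((-2/5) t) - 1)
       = 25/2 - 25*exp(-2*t/5)/2.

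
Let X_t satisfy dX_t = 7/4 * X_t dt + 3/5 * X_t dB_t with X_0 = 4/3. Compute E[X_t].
E[X_t] = 4*exp(7*t/4)/3

For GBM dX = mu X dt + sigma X dB with X_0 = x_0, apply Itô to Y = log X: dY = (mu - sigma^2/2) dt + sigma dB, so Y_t = log(x_0) + (mu - sigma^2/2) t + sigma B_t and hence X_t = x_0 * exp((mu - sigma^2/2) t + sigma B_t).
With mu = 7/4, sigma = 3/5, x_0 = 4/3, this gives:
  X_t = 4/3 * exp((157/100) * t + (3/5) * B_t).
Since sigma*B_t ~ Normal(0, sigma^2 t), E[exp(sigma*B_t)] = exp(sigma^2 t / 2); so E[X_t] = x_0 * exp((mu - sigma^2/2) t) * exp(sigma^2 t / 2) = x_0 * exp(mu t) = 4*exp(7*t/4)/3.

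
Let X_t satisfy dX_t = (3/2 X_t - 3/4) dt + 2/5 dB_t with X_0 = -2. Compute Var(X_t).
Var(X_t) = 4*exp(3*t)/75 - 4/75

The variance V(t) = Var(X_t) satisfies V'(t) = 2 a V(t) + c^2 with V(0) = 0 (drift coefficient is linear in X, diffusion is constant). With a = 3/2, c = 2/5, the solution is
  V(t) = (c^2 / (2 a)) * (exp(2 a t) - 1)
       = ((2/5)^2 / (2*(3/2))) * (exp(3 t) - 1)
       = 4*exp(3*t)/75 - 4/75.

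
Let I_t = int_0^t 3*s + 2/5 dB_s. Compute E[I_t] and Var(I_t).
E[I_t] = 0; Var(I_t) = t*(75*t^2 + 30*t + 4)/25

The Itô integral of a deterministic integrand f(s) has mean 0 because each increment f(s) * (B_{s+ds} - B_s) has mean 0. By the Itô isometry:
  Var( int_0^t f(s) dB_s ) = E[ (int_0^t f(s) dB_s)^2 ] = int_0^t f(s)^2 ds.
Here f(s) = 3*s + 2/5, so f(s)^2 = (15*s + 2)^2/25. Integrate:
  int_0^t ((15*s + 2)^2/25) ds = t*(75*t^2 + 30*t + 4)/25.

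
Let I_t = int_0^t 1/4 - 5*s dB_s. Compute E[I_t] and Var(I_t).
E[I_t] = 0; Var(I_t) = t*(400*t^2 - 60*t + 3)/48

The Itô integral of a deterministic integrand f(s) has mean 0 because each increment f(s) * (B_{s+ds} - B_s) has mean 0. By the Itô isometry:
  Var( int_0^t f(s) dB_s ) = E[ (int_0^t f(s) dB_s)^2 ] = int_0^t f(s)^2 ds.
Here f(s) = 1/4 - 5*s, so f(s)^2 = (20*s - 1)^2/16. Integrate:
  int_0^t ((20*s - 1)^2/16) ds = t*(400*t^2 - 60*t + 3)/48.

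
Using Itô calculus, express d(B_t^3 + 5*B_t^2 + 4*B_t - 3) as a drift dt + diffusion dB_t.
d(B_t^3 + 5*B_t^2 + 4*B_t - 3) = (3*B_t + 5) dt + (3*B_t^2 + 10*B_t + 4) dB_t

Itô's formula for f(B_t) gives d f(B_t) = f'(B_t) dB_t + (1/2) f''(B_t) dt. Compute derivatives of f(x) = x^3 + 5*x^2 + 4*x - 3:
  f'(x)  = 3*x^2 + 10*x + 4
  f''(x) = 6*x + 10
Substitute x = B_t and multiply the f'' term by 1/2:
  drift     = (1/2) * (6*x + 10) evaluated at B_t = 3*B_t + 5
  diffusion = (3*x^2 + 10*x + 4) evaluated at B_t = 3*B_t^2 + 10*B_t + 4
Therefore d(B_t^3 + 5*B_t^2 + 4*B_t - 3) = (3*B_t + 5) dt + (3*B_t^2 + 10*B_t + 4) dB_t.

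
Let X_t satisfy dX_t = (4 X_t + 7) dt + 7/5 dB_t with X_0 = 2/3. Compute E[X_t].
E[X_t] = 29*exp(4*t)/12 - 7/4

Taking expectations and using E[dB_t] = 0, the mean m(t) = E[X_t] satisfies the ODE m'(t) = a m(t) + b with m(0) = x_0. With a = 4, b = 7, x_0 = 2/3, the solution is
  m(t) = x_0 * exp(a t) + (b/a) * (exp(a t) - 1)
       = (2/3) * exp(4 t) + (7/4) * (exp(4 t) - 1)
       = 29*exp(4*t)/12 - 7/4.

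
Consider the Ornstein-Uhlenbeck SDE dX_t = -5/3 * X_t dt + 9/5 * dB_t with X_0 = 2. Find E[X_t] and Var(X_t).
E[X_t] = 2*exp(-5*t/3); Var(X_t) = 243/250 - 243*exp(-10*t/3)/250

The OU SDE dX = -theta X dt + sigma dB admits the integrating factor exp(theta t): d(exp(theta t) X_t) = sigma exp(theta t) dB_t. Integrating from 0 to t:
  X_t = x_0 * exp(-theta t) + sigma * int_0^t exp(-theta (t-s)) dB_s.
The Itô integral has mean 0 and (by the Itô isometry) variance sigma^2 * int_0^t exp(-2 theta (t - s)) ds = sigma^2 * (1 - exp(-2 theta t)) / (2 theta).
With theta = 5/3, sigma = 9/5, x_0 = 2:
  E[X_t] = 2 * exp(-5/3 t) = 2*exp(-5*t/3)
  Var(X_t) = (9/5)^2 * (1 - exp(-2*5/3 t)) / (2 * 5/3) = 243/250 - 243*exp(-10*t/3)/250.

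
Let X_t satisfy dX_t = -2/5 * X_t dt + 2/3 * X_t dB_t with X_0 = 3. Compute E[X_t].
E[X_t] = 3*exp(-2*t/5)

For GBM dX = mu X dt + sigma X dB with X_0 = x_0, apply Itô to Y = log X: dY = (mu - sigma^2/2) dt + sigma dB, so Y_t = log(x_0) + (mu - sigma^2/2) t + sigma B_t and hence X_t = x_0 * exp((mu - sigma^2/2) t + sigma B_t).
With mu = -2/5, sigma = 2/3, x_0 = 3, this gives:
  X_t = 3 * exp((-28/45) * t + (2/3) * B_t).
Since sigma*B_t ~ Normal(0, sigma^2 t), E[exp(sigma*B_t)] = exp(sigma^2 t / 2); so E[X_t] = x_0 * exp((mu - sigma^2/2) t) * exp(sigma^2 t / 2) = x_0 * exp(mu t) = 3*exp(-2*t/5).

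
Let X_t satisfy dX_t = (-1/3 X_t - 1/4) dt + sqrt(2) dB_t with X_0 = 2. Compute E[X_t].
E[X_t] = -3/4 + 11*exp(-t/3)/4

Taking expectations and using E[dB_t] = 0, the mean m(t) = E[X_t] satisfies the ODE m'(t) = a m(t) + b with m(0) = x_0. With a = -1/3, b = -1/4, x_0 = 2, the solution is
  m(t) = x_0 * exp(a t) + (b/a) * (exp(a t) - 1)
       = 2 * exp((-1/3) t) + ((-1/4)/(-1/3)) * (exp((-1/3) t) - 1)
       = -3/4 + 11*exp(-t/3)/4.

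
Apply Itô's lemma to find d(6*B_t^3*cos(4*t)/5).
d(6*B_t^3*cos(4*t)/5) = (6*B_t*(-4*B_t^2*sin(4*t) + 3*cos(4*t))/5) dt + (18*B_t^2*cos(4*t)/5) dB_t

Itô's formula for f(t, x): d f(t, B_t) = (f_t + (1/2) f_xx) dt + f_x dB_t. Compute partials of f(t, x) = 6*x^3*cos(4*t)/5:
  f_t(t,x)  = -24*x^3*sin(4*t)/5
  f_x(t,x)  = 18*x^2*cos(4*t)/5
  f_xx(t,x) = 36*x*cos(4*t)/5
Assemble drift = f_t + (1/2) f_xx = 6*x*(-4*x^2*sin(4*t) + 3*cos(4*t))/5 and diffusion = f_x = 18*x^2*cos(4*t)/5. Substituting x = B_t:
  d(6*B_t^3*cos(4*t)/5) = (6*B_t*(-4*B_t^2*sin(4*t) + 3*cos(4*t))/5) dt + (18*B_t^2*cos(4*t)/5) dB_t.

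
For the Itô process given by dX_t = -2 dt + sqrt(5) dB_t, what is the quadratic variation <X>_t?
<X>_t = 5*t

For an Itô process dX_t = a(t) dt + b(t) dB_t, the quadratic variation is <X>_t = int_0^t b(s)^2 ds (the drift term does not contribute). Here b(s) = sqrt(5), so
  b(s)^2 = 5.
Integrating from 0 to t:
  <X>_t = int_0^t (5) ds = 5*t.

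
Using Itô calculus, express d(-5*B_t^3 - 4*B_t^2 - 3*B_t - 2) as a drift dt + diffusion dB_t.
d(-5*B_t^3 - 4*B_t^2 - 3*B_t - 2) = (-15*B_t - 4) dt + (-15*B_t^2 - 8*B_t - 3) dB_t

Itô's formula for f(B_t) gives d f(B_t) = f'(B_t) dB_t + (1/2) f''(B_t) dt. Compute derivatives of f(x) = -5*x^3 - 4*x^2 - 3*x - 2:
  f'(x)  = -15*x^2 - 8*x - 3
  f''(x) = -30*x - 8
Substitute x = B_t and multiply the f'' term by 1/2:
  drift     = (1/2) * (-30*x - 8) evaluated at B_t = -15*B_t - 4
  diffusion = (-15*x^2 - 8*x - 3) evaluated at B_t = -15*B_t^2 - 8*B_t - 3
Therefore d(-5*B_t^3 - 4*B_t^2 - 3*B_t - 2) = (-15*B_t - 4) dt + (-15*B_t^2 - 8*B_t - 3) dB_t.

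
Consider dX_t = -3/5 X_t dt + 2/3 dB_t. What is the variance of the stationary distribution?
lim Var(X_t) = 10/27

The OU SDE dX = -theta X dt + sigma dB admits the integrating factor exp(theta t): d(exp(theta t) X_t) = sigma exp(theta t) dB_t. Integrating from 0 to t gives X_t = x_0 * exp(-theta t) + sigma * int_0^t exp(-theta (t-s)) dB_s for any initial x_0. The Itô integral has variance (by the Itô isometry) sigma^2 * int_0^t exp(-2 theta (t - s)) ds = sigma^2 * (1 - exp(-2 theta t)) / (2 theta), independent of x_0.
With theta = 3/5, sigma = 2/3:
  Var(X_t) = (2/3)^2 * (1 - exp(-2*3/5 t)) / (2 * 3/5) = 10/27 - 10*exp(-6*t/5)/27.
As t -> infinity, exp(-2*3/5 t) -> 0, so the stationary variance is sigma^2 / (2 theta) = 10/27.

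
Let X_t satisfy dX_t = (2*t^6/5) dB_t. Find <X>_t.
<X>_t = 4*t^13/325

For an Itô process dX_t = a(t) dt + b(t) dB_t, the quadratic variation is <X>_t = int_0^t b(s)^2 ds (the drift term does not contribute). Here b(s) = 2*s^6/5, so
  b(s)^2 = 4*s^12/25.
Integrating from 0 to t:
  <X>_t = int_0^t (4*s^12/25) ds = 4*t^13/325.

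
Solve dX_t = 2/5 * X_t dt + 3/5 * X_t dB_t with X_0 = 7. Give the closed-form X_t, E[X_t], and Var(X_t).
X_t = 7 * exp((11/50) t + (3/5) B_t); E[X_t] = 7*exp(2*t/5); Var(X_t) = 49*(exp(9*t/25) - 1)*exp(4*t/5)

For GBM dX = mu X dt + sigma X dB with X_0 = x_0, apply Itô to Y = log X: dY = (mu - sigma^2/2) dt + sigma dB, so Y_t = log(x_0) + (mu - sigma^2/2) t + sigma B_t and hence X_t = x_0 * exp((mu - sigma^2/2) t + sigma B_t).
With mu = 2/5, sigma = 3/5, x_0 = 7, this gives:
  X_t = 7 * exp((11/50) * t + (3/5) * B_t).
Since sigma*B_t ~ Normal(0, sigma^2 t), E[exp(sigma*B_t)] = exp(sigma^2 t / 2); so E[X_t] = x_0 * exp((mu - sigma^2/2) t) * exp(sigma^2 t / 2) = x_0 * exp(mu t) = 7*exp(2*t/5).
Var(X_t) = E[X_t^2] - (E[X_t])^2 = x_0^2 * exp(2 mu t) * (exp(sigma^2 t) - 1) = 49*(exp(9*t/25) - 1)*exp(4*t/5).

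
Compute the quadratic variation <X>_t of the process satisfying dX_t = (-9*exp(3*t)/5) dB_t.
<X>_t = 27*exp(6*t)/50 - 27/50

For an Itô process dX_t = a(t) dt + b(t) dB_t, the quadratic variation is <X>_t = int_0^t b(s)^2 ds (the drift term does not contribute). Here b(s) = -9*exp(3*s)/5, so
  b(s)^2 = 81*exp(6*s)/25.
Integrating from 0 to t:
  <X>_t = int_0^t (81*exp(6*s)/25) ds = 27*exp(6*t)/50 - 27/50.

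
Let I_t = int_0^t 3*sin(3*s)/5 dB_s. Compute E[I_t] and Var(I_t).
E[I_t] = 0; Var(I_t) = 9*t/50 - 3*sin(6*t)/100

The Itô integral of a deterministic integrand f(s) has mean 0 because each increment f(s) * (B_{s+ds} - B_s) has mean 0. By the Itô isometry:
  Var( int_0^t f(s) dB_s ) = E[ (int_0^t f(s) dB_s)^2 ] = int_0^t f(s)^2 ds.
Here f(s) = 3*sin(3*s)/5, so f(s)^2 = 9*sin(3*s)^2/25. Integrate:
  int_0^t (9*sin(3*s)^2/25) ds = 9*t/50 - 3*sin(6*t)/100.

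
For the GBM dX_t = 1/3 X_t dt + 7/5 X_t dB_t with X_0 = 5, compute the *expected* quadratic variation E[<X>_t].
E[<X>_t] = 3675*exp(197*t/75)/197 - 3675/197

<X>_t = int_0^t ((7/5) * X_s)^2 ds. Taking expectation inside the integral: E[<X>_t] = (7/5)^2 * int_0^t E[X_s^2] ds. For GBM, E[X_s^2] = x_0^2 * exp((2 mu + sigma^2) s). Integrating:
  E[<X>_t] = (7/5)^2 * 5^2 * (exp((2*(1/3) + (7/5)^2) t) - 1) / (2*(1/3) + (7/5)^2)
           = (7/5)^2 * 5^2 * (exp((197/75) t) - 1) / (197/75) = 3675*exp(197*t/75)/197 - 3675/197.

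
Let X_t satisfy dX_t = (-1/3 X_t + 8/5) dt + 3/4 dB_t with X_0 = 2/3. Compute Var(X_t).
Var(X_t) = 27/32 - 27*exp(-2*t/3)/32

The variance V(t) = Var(X_t) satisfies V'(t) = 2 a V(t) + c^2 with V(0) = 0 (drift coefficient is linear in X, diffusion is constant). With a = -1/3, c = 3/4, the solution is
  V(t) = (c^2 / (2 a)) * (exp(2 a t) - 1)
       = ((3/4)^2 / (2*(-1/3))) * (exp((-2/3) t) - 1)
       = 27/32 - 27*exp(-2*t/3)/32.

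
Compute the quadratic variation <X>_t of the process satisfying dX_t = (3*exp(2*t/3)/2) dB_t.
<X>_t = 27*exp(4*t/3)/16 - 27/16

For an Itô process dX_t = a(t) dt + b(t) dB_t, the quadratic variation is <X>_t = int_0^t b(s)^2 ds (the drift term does not contribute). Here b(s) = 3*exp(2*s/3)/2, so
  b(s)^2 = 9*exp(4*s/3)/4.
Integrating from 0 to t:
  <X>_t = int_0^t (9*exp(4*s/3)/4) ds = 27*exp(4*t/3)/16 - 27/16.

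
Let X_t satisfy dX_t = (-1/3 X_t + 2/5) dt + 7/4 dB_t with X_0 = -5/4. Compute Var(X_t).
Var(X_t) = 147/32 - 147*exp(-2*t/3)/32

The variance V(t) = Var(X_t) satisfies V'(t) = 2 a V(t) + c^2 with V(0) = 0 (drift coefficient is linear in X, diffusion is constant). With a = -1/3, c = 7/4, the solution is
  V(t) = (c^2 / (2 a)) * (exp(2 a t) - 1)
       = ((7/4)^2 / (2*(-1/3))) * (exp((-2/3) t) - 1)
       = 147/32 - 147*exp(-2*t/3)/32.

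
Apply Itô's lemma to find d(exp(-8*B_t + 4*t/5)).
d(exp(-8*B_t + 4*t/5)) = (164*exp(-8*B_t + 4*t/5)/5) dt + (-8*exp(-8*B_t + 4*t/5)) dB_t

Itô's formula for f(t, x): d f(t, B_t) = (f_t + (1/2) f_xx) dt + f_x dB_t. Compute partials of f(t, x) = exp(4*t/5 - 8*x):
  f_t(t,x)  = 4*exp(4*t/5 - 8*x)/5
  f_x(t,x)  = -8*exp(4*t/5 - 8*x)
  f_xx(t,x) = 64*exp(4*t/5 - 8*x)
Assemble drift = f_t + (1/2) f_xx = 164*exp(4*t/5 - 8*x)/5 and diffusion = f_x = -8*exp(4*t/5 - 8*x). Substituting x = B_t:
  d(exp(-8*B_t + 4*t/5)) = (164*exp(-8*B_t + 4*t/5)/5) dt + (-8*exp(-8*B_t + 4*t/5)) dB_t.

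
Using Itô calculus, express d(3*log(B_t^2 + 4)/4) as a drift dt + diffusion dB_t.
d(3*log(B_t^2 + 4)/4) = (3*(4 - B_t^2)/(4*(B_t^2 + 4)^2)) dt + (3*B_t/(2*(B_t^2 + 4))) dB_t

Itô's formula for f(B_t) gives d f(B_t) = f'(B_t) dB_t + (1/2) f''(B_t) dt. Compute derivatives of f(x) = 3*log(x^2 + 4)/4:
  f'(x)  = 3*x/(2*(x^2 + 4))
  f''(x) = 3*(4 - x^2)/(2*(x^2 + 4)^2)
Substitute x = B_t and multiply the f'' term by 1/2:
  drift     = (1/2) * (3*(4 - x^2)/(2*(x^2 + 4)^2)) evaluated at B_t = 3*(4 - B_t^2)/(4*(B_t^2 + 4)^2)
  diffusion = (3*x/(2*(x^2 + 4))) evaluated at B_t = 3*B_t/(2*(B_t^2 + 4))
Therefore d(3*log(B_t^2 + 4)/4) = (3*(4 - B_t^2)/(4*(B_t^2 + 4)^2)) dt + (3*B_t/(2*(B_t^2 + 4))) dB_t.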